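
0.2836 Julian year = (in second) 8.95e+06. Check: 1 Julian year = 31557600 s, so 0.2836 Julian year = 0.2836 * 31557600 = 8949735.4 s. 8949735.4 s = 8949735.4 second ≈ 8.95e+06 second (4 s.f.).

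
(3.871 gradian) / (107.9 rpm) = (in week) 8.898e-09. Check: 1 gradian = 0.015707963 rad, so 3.871 gradian = 3.871 * 0.015707963 = 0.060805526 rad. 1 rpm = 0.10471976 rad/s, so 107.9 rpm = 107.9 * 0.10471976 = 11.299262 rad/s. Combine: 0.060805526 rad / 11.299262 rad/s = 0.0053813716 s. 1 week = 604800 s, so 0.0053813716 s = 0.0053813716 / 604800 = 8.8977706e-09 week ≈ 8.898e-09 week (4 s.f.).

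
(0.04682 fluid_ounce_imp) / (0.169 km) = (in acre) 1.945e-12. Check: 1 fluid_ounce_imp = 2.8413063e-05 m^3, so 0.04682 fluid_ounce_imp = 0.04682 * 2.8413063e-05 = 1.3302996e-06 m^3. 1 km = 1000 m, so 0.169 km = 0.169 * 1000 = 169 m. Combine: 1.3302996e-06 m^3 / 169 m = 7.8715952e-09 m^2. 1 acre = 4046.8564 m^2, so 7.8715952e-09 m^2 = 7.8715952e-09 / 4046.8564 = 1.9451135e-12 acre ≈ 1.945e-12 acre (4 s.f.).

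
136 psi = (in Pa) 9.377e+05. Check: 1 psi = 6894.7573 Pa, so 136 psi = 136 * 6894.7573 = 937686.99 Pa. Result: 937686.99 Pa ≈ 9.377e+05 Pa (4 s.f.).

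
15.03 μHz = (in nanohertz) 1 μHz = 1e-06 Hz, so 15.03 μHz = 15.03 * 1e-06 = 1.503e-05 Hz. 1 nanohertz = 1e-09 Hz, so 1.503e-05 Hz = 1.503e-05 / 1e-09 = 15030 nanohertz ≈ 1.503e+04 nanohertz (4 s.f.). Final answer: 1.503e+04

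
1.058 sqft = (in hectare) 1 sqft = 0.09290304 m^2, so 1.058 sqft = 1.058 * 0.09290304 = 0.098291416 m^2. 1 hectare = 10000 m^2, so 0.098291416 m^2 = 0.098291416 / 10000 = 9.8291416e-06 hectare ≈ 9.829e-06 hectare (4 s.f.). Final answer: 9.829e-06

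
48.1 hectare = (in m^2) 4.81e+05. Check: 1 hectare = 10000 m^2, so 48.1 hectare = 48.1 * 10000 = 481000 m^2. Result: 481000 m^2 ≈ 4.81e+05 m^2 (4 s.f.).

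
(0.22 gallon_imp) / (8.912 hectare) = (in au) 1 gallon_imp = 0.00454609 m^3, so 0.22 gallon_imp = 0.22 * 0.00454609 = 0.0010001398 m^3. 1 hectare = 10000 m^2, so 8.912 hectare = 8.912 * 10000 = 89120 m^2. Combine: 0.0010001398 m^3 / 89120 m^2 = 1.1222395e-08 m. 1 au = 1.4959787e+11 m, so 1.1222395e-08 m = 1.1222395e-08 / 1.4959787e+11 = 7.5017074e-20 au ≈ 7.502e-20 au (4 s.f.). Final answer: 7.502e-20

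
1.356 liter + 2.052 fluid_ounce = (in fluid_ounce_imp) 1 liter = 0.001 m^3, so 1.356 liter = 1.356 * 0.001 = 0.001356 m^3. 1 fluid_ounce = 2.957353e-05 m^3, so 2.052 fluid_ounce = 2.052 * 2.957353e-05 = 6.0684883e-05 m^3. Sum: 0.001356 + 6.0684883e-05 = 0.0014166849 m^3. 1 fluid_ounce_imp = 2.8413063e-05 m^3, so 0.0014166849 m^3 = 0.0014166849 / 2.8413063e-05 = 49.860337 fluid_ounce_imp ≈ 49.86 fluid_ounce_imp (4 s.f.). Final answer: 49.86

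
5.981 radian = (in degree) 5.981 radian = 5.981 rad. 1 degree = 0.017453293 rad, so 5.981 rad = 5.981 / 0.017453293 = 342.68606 degree ≈ 342.7 degree (4 s.f.). Final answer: 342.7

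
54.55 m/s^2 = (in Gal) 5455. Check: 1 Gal = 0.01 m/s^2, so 54.55 m/s^2 = 54.55 / 0.01 = 5455 Gal.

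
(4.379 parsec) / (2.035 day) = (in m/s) 7.685e+11. Check: 1 parsec = 3.0856776e+16 m, so 4.379 parsec = 4.379 * 3.0856776e+16 = 1.3512182e+17 m. 1 day = 86400 s, so 2.035 day = 2.035 * 86400 = 175824 s. Combine: 1.3512182e+17 m / 175824 s = 7.6850613e+11 m/s. Result: 7.6850613e+11 m/s ≈ 7.685e+11 m/s (4 s.f.).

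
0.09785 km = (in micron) 1 km = 1000 m, so 0.09785 km = 0.09785 * 1000 = 97.85 m. 1 micron = 1e-06 m, so 97.85 m = 97.85 / 1e-06 = 97850000 micron ≈ 9.785e+07 micron (4 s.f.). Final answer: 9.785e+07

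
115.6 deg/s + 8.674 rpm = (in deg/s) 1 deg/s = 0.017453293 rad/s, so 115.6 deg/s = 115.6 * 0.017453293 = 2.0176006 rad/s. 1 rpm = 0.10471976 rad/s, so 8.674 rpm = 8.674 * 0.10471976 = 0.90833916 rad/s. Sum: 2.0176006 + 0.90833916 = 2.9259398 rad/s. 1 deg/s = 0.017453293 rad/s, so 2.9259398 rad/s = 2.9259398 / 0.017453293 = 167.644 deg/s ≈ 167.6 deg/s (4 s.f.). Final answer: 167.6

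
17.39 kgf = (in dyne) 1 kgf = 9.80665 N, so 17.39 kgf = 17.39 * 9.80665 = 170.53764 N. 1 dyne = 1e-05 N, so 170.53764 N = 170.53764 / 1e-05 = 17053764 dyne ≈ 1.705e+07 dyne (4 s.f.). Final answer: 1.705e+07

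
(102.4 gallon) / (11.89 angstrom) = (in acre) 1 gallon = 0.0037854118 m^3, so 102.4 gallon = 102.4 * 0.0037854118 = 0.38762617 m^3. 1 angstrom = 1e-10 m, so 11.89 angstrom = 11.89 * 1e-10 = 1.189e-09 m. Combine: 0.38762617 m^3 / 1.189e-09 m = 3.2601023e+08 m^2. 1 acre = 4046.8564 m^2, so 3.2601023e+08 m^2 = 3.2601023e+08 / 4046.8564 = 80558.883 acre ≈ 8.056e+04 acre (4 s.f.). Final answer: 8.056e+04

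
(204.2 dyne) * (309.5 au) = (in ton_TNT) 1 dyne = 1e-05 N, so 204.2 dyne = 204.2 * 1e-05 = 0.002042 N. 1 au = 1.4959787e+11 m, so 309.5 au = 309.5 * 1.4959787e+11 = 4.6300541e+13 m. Combine: 0.002042 N * 4.6300541e+13 m = 9.4545705e+10 J. 1 ton_TNT = 4.184e+09 J, so 9.4545705e+10 J = 9.4545705e+10 / 4.184e+09 = 22.596966 ton_TNT ≈ 22.6 ton_TNT (4 s.f.). Final answer: 22.6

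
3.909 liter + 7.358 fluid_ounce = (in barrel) 1 liter = 0.001 m^3, so 3.909 liter = 3.909 * 0.001 = 0.003909 m^3. 1 fluid_ounce = 2.957353e-05 m^3, so 7.358 fluid_ounce = 7.358 * 2.957353e-05 = 0.00021760203 m^3. Sum: 0.003909 + 0.00021760203 = 0.004126602 m^3. 1 barrel = 0.15898729 m^3, so 0.004126602 m^3 = 0.004126602 / 0.15898729 = 0.025955546 barrel ≈ 0.02596 barrel (4 s.f.). Final answer: 0.02596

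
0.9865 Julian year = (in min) 5.189e+05. Check: 1 Julian year = 31557600 s, so 0.9865 Julian year = 0.9865 * 31557600 = 31131572 s. 1 min = 60 s, so 31131572 s = 31131572 / 60 = 518859.54 min ≈ 5.189e+05 min (4 s.f.).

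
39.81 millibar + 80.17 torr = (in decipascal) 1.467e+05. Check: 1 millibar = 100 Pa, so 39.81 millibar = 39.81 * 100 = 3981 Pa. 1 torr = 133.32237 Pa, so 80.17 torr = 80.17 * 133.32237 = 10688.454 Pa. Sum: 3981 + 10688.454 = 14669.454 Pa. 1 decipascal = 0.1 Pa, so 14669.454 Pa = 14669.454 / 0.1 = 146694.54 decipascal ≈ 1.467e+05 decipascal (4 s.f.).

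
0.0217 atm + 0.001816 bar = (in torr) 1 atm = 101325 Pa, so 0.0217 atm = 0.0217 * 101325 = 2198.7525 Pa. 1 bar = 100000 Pa, so 0.001816 bar = 0.001816 * 100000 = 181.6 Pa. Sum: 2198.7525 + 181.6 = 2380.3525 Pa. 1 torr = 133.32237 Pa, so 2380.3525 Pa = 2380.3525 / 133.32237 = 17.854112 torr ≈ 17.85 torr (4 s.f.). Final answer: 17.85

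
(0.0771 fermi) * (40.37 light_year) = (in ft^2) 1 fermi = 1e-15 m, so 0.0771 fermi = 0.0771 * 1e-15 = 7.71e-17 m. 1 light_year = 9.4607305e+15 m, so 40.37 light_year = 40.37 * 9.4607305e+15 = 3.8192969e+17 m. Combine: 7.71e-17 m * 3.8192969e+17 m = 29.446779 m^2. 1 ft^2 = 0.09290304 m^2, so 29.446779 m^2 = 29.446779 / 0.09290304 = 316.96249 ft^2 ≈ 317 ft^2 (4 s.f.). Final answer: 317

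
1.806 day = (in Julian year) 0.004945. Check: 1 day = 86400 s, so 1.806 day = 1.806 * 86400 = 156038.4 s. 1 Julian year = 31557600 s, so 156038.4 s = 156038.4 / 31557600 = 0.0049445585 Julian year ≈ 0.004945 Julian year (4 s.f.).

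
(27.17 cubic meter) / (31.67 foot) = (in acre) 0.0006955. Check: 27.17 cubic meter = 27.17 m^3. 1 foot = 0.3048 m, so 31.67 foot = 31.67 * 0.3048 = 9.653016 m. Combine: 27.17 m^3 / 9.653016 m = 2.8146643 m^2. 1 acre = 4046.8564 m^2, so 2.8146643 m^2 = 2.8146643 / 4046.8564 = 0.00069551871 acre ≈ 0.0006955 acre (4 s.f.).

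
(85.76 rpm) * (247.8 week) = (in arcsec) 2.776e+14. Check: 1 rpm = 0.10471976 rad/s, so 85.76 rpm = 85.76 * 0.10471976 = 8.9807662 rad/s. 1 week = 604800 s, so 247.8 week = 247.8 * 604800 = 1.4986944e+08 s. Combine: 8.9807662 rad/s * 1.4986944e+08 s = 1.3459424e+09 rad. 1 arcsec = 4.8481368e-06 rad, so 1.3459424e+09 rad = 1.3459424e+09 / 4.8481368e-06 = 2.7762055e+14 arcsec ≈ 2.776e+14 arcsec (4 s.f.).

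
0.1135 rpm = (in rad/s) 1 rpm = 0.10471976 rad/s, so 0.1135 rpm = 0.1135 * 0.10471976 = 0.011885692 rad/s. Result: 0.011885692 rad/s ≈ 0.01189 rad/s (4 s.f.). Final answer: 0.01189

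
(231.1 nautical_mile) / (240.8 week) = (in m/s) 0.002939. Check: 1 nautical_mile = 1852 m, so 231.1 nautical_mile = 231.1 * 1852 = 427997.2 m. 1 week = 604800 s, so 240.8 week = 240.8 * 604800 = 1.4563584e+08 s. Combine: 427997.2 m / 1.4563584e+08 s = 0.0029388178 m/s. Result: 0.0029388178 m/s ≈ 0.002939 m/s (4 s.f.).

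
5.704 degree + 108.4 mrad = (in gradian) 13.24. Check: 1 degree = 0.017453293 rad, so 5.704 degree = 5.704 * 0.017453293 = 0.099553581 rad. 1 mrad = 0.001 rad, so 108.4 mrad = 108.4 * 0.001 = 0.1084 rad. Sum: 0.099553581 + 0.1084 = 0.20795358 rad. 1 gradian = 0.015707963 rad, so 0.20795358 rad = 0.20795358 / 0.015707963 = 13.238736 gradian ≈ 13.24 gradian (4 s.f.).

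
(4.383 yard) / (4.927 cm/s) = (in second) 81.34. Check: 1 yard = 0.9144 m, so 4.383 yard = 4.383 * 0.9144 = 4.0078152 m. 1 cm/s = 0.01 m/s, so 4.927 cm/s = 4.927 * 0.01 = 0.04927 m/s. Combine: 4.0078152 m / 0.04927 m/s = 81.343925 s. 81.343925 s = 81.343925 second ≈ 81.34 second (4 s.f.).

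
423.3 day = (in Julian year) 1 day = 86400 s, so 423.3 day = 423.3 * 86400 = 36573120 s. 1 Julian year = 31557600 s, so 36573120 s = 36573120 / 31557600 = 1.1589322 Julian year ≈ 1.159 Julian year (4 s.f.). Final answer: 1.159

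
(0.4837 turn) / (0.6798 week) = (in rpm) 1 turn = 6.2831853 rad, so 0.4837 turn = 0.4837 * 6.2831853 = 3.0391767 rad. 1 week = 604800 s, so 0.6798 week = 0.6798 * 604800 = 411143.04 s. Combine: 3.0391767 rad / 411143.04 s = 7.392018e-06 rad/s. 1 rpm = 0.10471976 rad/s, so 7.392018e-06 rad/s = 7.392018e-06 / 0.10471976 = 7.0588572e-05 rpm ≈ 7.059e-05 rpm (4 s.f.). Final answer: 7.059e-05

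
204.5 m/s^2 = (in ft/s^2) 1 ft/s^2 = 0.3048 m/s^2, so 204.5 m/s^2 = 204.5 / 0.3048 = 670.93176 ft/s^2 ≈ 670.9 ft/s^2 (4 s.f.). Final answer: 670.9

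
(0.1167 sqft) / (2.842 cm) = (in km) 1 sqft = 0.09290304 m^2, so 0.1167 sqft = 0.1167 * 0.09290304 = 0.010841785 m^2. 1 cm = 0.01 m, so 2.842 cm = 2.842 * 0.01 = 0.02842 m. Combine: 0.010841785 m^2 / 0.02842 m = 0.38148433 m. 1 km = 1000 m, so 0.38148433 m = 0.38148433 / 1000 = 0.00038148433 km ≈ 0.0003815 km (4 s.f.). Final answer: 0.0003815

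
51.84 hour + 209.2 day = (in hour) 1 hour = 3600 s, so 51.84 hour = 51.84 * 3600 = 186624 s. 1 day = 86400 s, so 209.2 day = 209.2 * 86400 = 18074880 s. Sum: 186624 + 18074880 = 18261504 s. 1 hour = 3600 s, so 18261504 s = 18261504 / 3600 = 5072.64 hour ≈ 5073 hour (4 s.f.). Final answer: 5073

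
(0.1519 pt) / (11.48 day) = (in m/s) 5.403e-11. Check: 1 pt = 0.00035277778 m, so 0.1519 pt = 0.1519 * 0.00035277778 = 5.3586944e-05 m. 1 day = 86400 s, so 11.48 day = 11.48 * 86400 = 991872 s. Combine: 5.3586944e-05 m / 991872 s = 5.4026068e-11 m/s. Result: 5.4026068e-11 m/s ≈ 5.403e-11 m/s (4 s.f.).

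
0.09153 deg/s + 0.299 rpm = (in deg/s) 1 deg/s = 0.017453293 rad/s, so 0.09153 deg/s = 0.09153 * 0.017453293 = 0.0015974999 rad/s. 1 rpm = 0.10471976 rad/s, so 0.299 rpm = 0.299 * 0.10471976 = 0.031311207 rad/s. Sum: 0.0015974999 + 0.031311207 = 0.032908707 rad/s. 1 deg/s = 0.017453293 rad/s, so 0.032908707 rad/s = 0.032908707 / 0.017453293 = 1.88553 deg/s ≈ 1.886 deg/s (4 s.f.). Final answer: 1.886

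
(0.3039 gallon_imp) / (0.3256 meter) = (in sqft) 1 gallon_imp = 0.00454609 m^3, so 0.3039 gallon_imp = 0.3039 * 0.00454609 = 0.0013815568 m^3. 0.3256 meter = 0.3256 m. Combine: 0.0013815568 m^3 / 0.3256 m = 0.0042431104 m^2. 1 sqft = 0.09290304 m^2, so 0.0042431104 m^2 = 0.0042431104 / 0.09290304 = 0.04567246 sqft ≈ 0.04567 sqft (4 s.f.). Final answer: 0.04567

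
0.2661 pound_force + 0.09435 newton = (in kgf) 1 pound_force = 4.4482216 N, so 0.2661 pound_force = 0.2661 * 4.4482216 = 1.1836718 N. 0.09435 newton = 0.09435 N. Sum: 1.1836718 + 0.09435 = 1.2780218 N. 1 kgf = 9.80665 N, so 1.2780218 N = 1.2780218 / 9.80665 = 0.13032195 kgf ≈ 0.1303 kgf (4 s.f.). Final answer: 0.1303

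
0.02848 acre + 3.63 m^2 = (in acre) 1 acre = 4046.8564 m^2, so 0.02848 acre = 0.02848 * 4046.8564 = 115.25447 m^2. 3.63 m^2 is already in m^2. Sum: 115.25447 + 3.63 = 118.88447 m^2. 1 acre = 4046.8564 m^2, so 118.88447 m^2 = 118.88447 / 4046.8564 = 0.029376993 acre ≈ 0.02938 acre (4 s.f.). Final answer: 0.02938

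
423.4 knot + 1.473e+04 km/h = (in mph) 9640. Check: 1 knot = 0.51444444 m/s, so 423.4 knot = 423.4 * 0.51444444 = 217.81578 m/s. 1 km/h = 0.27777778 m/s, so 1.473e+04 km/h = 1.473e+04 * 0.27777778 = 4091.6667 m/s. Sum: 217.81578 + 4091.6667 = 4309.4824 m/s. 1 mph = 0.44704 m/s, so 4309.4824 m/s = 4309.4824 / 0.44704 = 9640.0377 mph ≈ 9640 mph (4 s.f.).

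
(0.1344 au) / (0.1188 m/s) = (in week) 2.798e+05. Check: 1 au = 1.4959787e+11 m, so 0.1344 au = 0.1344 * 1.4959787e+11 = 2.0105954e+10 m. 0.1188 m/s is already in m/s. Combine: 2.0105954e+10 m / 0.1188 m/s = 1.6924204e+11 s. 1 week = 604800 s, so 1.6924204e+11 s = 1.6924204e+11 / 604800 = 279831.41 week ≈ 2.798e+05 week (4 s.f.).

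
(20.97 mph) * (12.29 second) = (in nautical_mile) 0.06221. Check: 1 mph = 0.44704 m/s, so 20.97 mph = 20.97 * 0.44704 = 9.3744288 m/s. 12.29 second = 12.29 s. Combine: 9.3744288 m/s * 12.29 s = 115.21173 m. 1 nautical_mile = 1852 m, so 115.21173 m = 115.21173 / 1852 = 0.062209357 nautical_mile ≈ 0.06221 nautical_mile (4 s.f.).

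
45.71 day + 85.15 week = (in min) 9.241e+05. Check: 1 day = 86400 s, so 45.71 day = 45.71 * 86400 = 3949344 s. 1 week = 604800 s, so 85.15 week = 85.15 * 604800 = 51498720 s. Sum: 3949344 + 51498720 = 55448064 s. 1 min = 60 s, so 55448064 s = 55448064 / 60 = 924134.4 min ≈ 9.241e+05 min (4 s.f.).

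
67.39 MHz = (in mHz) 6.739e+10. Check: 1 MHz = 1000000 Hz, so 67.39 MHz = 67.39 * 1000000 = 67390000 Hz. 1 mHz = 0.001 Hz, so 67390000 Hz = 67390000 / 0.001 = 6.739e+10 mHz.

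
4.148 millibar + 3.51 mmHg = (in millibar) 1 millibar = 100 Pa, so 4.148 millibar = 4.148 * 100 = 414.8 Pa. 1 mmHg = 133.32237 Pa, so 3.51 mmHg = 3.51 * 133.32237 = 467.96151 Pa. Sum: 414.8 + 467.96151 = 882.76151 Pa. 1 millibar = 100 Pa, so 882.76151 Pa = 882.76151 / 100 = 8.8276151 millibar ≈ 8.828 millibar (4 s.f.). Final answer: 8.828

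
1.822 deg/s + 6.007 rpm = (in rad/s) 1 deg/s = 0.017453293 rad/s, so 1.822 deg/s = 1.822 * 0.017453293 = 0.031799899 rad/s. 1 rpm = 0.10471976 rad/s, so 6.007 rpm = 6.007 * 0.10471976 = 0.62905157 rad/s. Sum: 0.031799899 + 0.62905157 = 0.66085147 rad/s. Result: 0.66085147 rad/s ≈ 0.6609 rad/s (4 s.f.). Final answer: 0.6609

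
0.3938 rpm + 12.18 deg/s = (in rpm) 2.424. Check: 1 rpm = 0.10471976 rad/s, so 0.3938 rpm = 0.3938 * 0.10471976 = 0.04123864 rad/s. 1 deg/s = 0.017453293 rad/s, so 12.18 deg/s = 12.18 * 0.017453293 = 0.2125811 rad/s. Sum: 0.04123864 + 0.2125811 = 0.25381974 rad/s. 1 rpm = 0.10471976 rad/s, so 0.25381974 rad/s = 0.25381974 / 0.10471976 = 2.4238 rpm ≈ 2.424 rpm (4 s.f.).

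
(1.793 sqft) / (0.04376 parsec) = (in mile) 7.665e-20. Check: 1 sqft = 0.09290304 m^2, so 1.793 sqft = 1.793 * 0.09290304 = 0.16657515 m^2. 1 parsec = 3.0856776e+16 m, so 0.04376 parsec = 0.04376 * 3.0856776e+16 = 1.3502925e+15 m. Combine: 0.16657515 m^2 / 1.3502925e+15 m = 1.2336227e-16 m. 1 mile = 1609.344 m, so 1.2336227e-16 m = 1.2336227e-16 / 1609.344 = 7.6653762e-20 mile ≈ 7.665e-20 mile (4 s.f.).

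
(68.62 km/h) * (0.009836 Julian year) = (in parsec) 1 km/h = 0.27777778 m/s, so 68.62 km/h = 68.62 * 0.27777778 = 19.061111 m/s. 1 Julian year = 31557600 s, so 0.009836 Julian year = 0.009836 * 31557600 = 310400.55 s. Combine: 19.061111 m/s * 310400.55 s = 5916579.4 m. 1 parsec = 3.0856776e+16 m, so 5916579.4 m = 5916579.4 / 3.0856776e+16 = 1.9174328e-10 parsec ≈ 1.917e-10 parsec (4 s.f.). Final answer: 1.917e-10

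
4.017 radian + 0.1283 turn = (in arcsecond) 9.948e+05. Check: 4.017 radian = 4.017 rad. 1 turn = 6.2831853 rad, so 0.1283 turn = 0.1283 * 6.2831853 = 0.80613267 rad. Sum: 4.017 + 0.80613267 = 4.8231327 rad. 1 arcsecond = 4.8481368e-06 rad, so 4.8231327 rad = 4.8231327 / 4.8481368e-06 = 994842.53 arcsecond ≈ 9.948e+05 arcsecond (4 s.f.).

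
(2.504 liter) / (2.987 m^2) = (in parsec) 1 liter = 0.001 m^3, so 2.504 liter = 2.504 * 0.001 = 0.002504 m^3. 2.987 m^2 is already in m^2. Combine: 0.002504 m^3 / 2.987 m^2 = 0.0008382993 m. 1 parsec = 3.0856776e+16 m, so 0.0008382993 m = 0.0008382993 / 3.0856776e+16 = 2.716743e-20 parsec ≈ 2.717e-20 parsec (4 s.f.). Final answer: 2.717e-20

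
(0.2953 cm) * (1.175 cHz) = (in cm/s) 0.00347. Check: 1 cm = 0.01 m, so 0.2953 cm = 0.2953 * 0.01 = 0.002953 m. 1 cHz = 0.01 Hz, so 1.175 cHz = 1.175 * 0.01 = 0.01175 Hz. Combine: 0.002953 m * 0.01175 Hz = 3.469775e-05 m/s. 1 cm/s = 0.01 m/s, so 3.469775e-05 m/s = 3.469775e-05 / 0.01 = 0.003469775 cm/s ≈ 0.00347 cm/s (4 s.f.).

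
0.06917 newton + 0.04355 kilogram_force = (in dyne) 4.962e+04. Check: 0.06917 newton = 0.06917 N. 1 kilogram_force = 9.80665 N, so 0.04355 kilogram_force = 0.04355 * 9.80665 = 0.42707961 N. Sum: 0.06917 + 0.42707961 = 0.49624961 N. 1 dyne = 1e-05 N, so 0.49624961 N = 0.49624961 / 1e-05 = 49624.961 dyne ≈ 4.962e+04 dyne (4 s.f.).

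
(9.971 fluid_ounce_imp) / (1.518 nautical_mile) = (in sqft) 1.085e-06. Check: 1 fluid_ounce_imp = 2.8413063e-05 m^3, so 9.971 fluid_ounce_imp = 9.971 * 2.8413063e-05 = 0.00028330665 m^3. 1 nautical_mile = 1852 m, so 1.518 nautical_mile = 1.518 * 1852 = 2811.336 m. Combine: 0.00028330665 m^3 / 2811.336 m = 1.0077296e-07 m^2. 1 sqft = 0.09290304 m^2, so 1.0077296e-07 m^2 = 1.0077296e-07 / 0.09290304 = 1.0847111e-06 sqft ≈ 1.085e-06 sqft (4 s.f.).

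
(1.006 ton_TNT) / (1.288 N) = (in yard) 3.574e+09. Check: 1 ton_TNT = 4.184e+09 J, so 1.006 ton_TNT = 1.006 * 4.184e+09 = 4.209104e+09 J. 1.288 N is already in N. Combine: 4.209104e+09 J / 1.288 N = 3.2679379e+09 m. 1 yard = 0.9144 m, so 3.2679379e+09 m = 3.2679379e+09 / 0.9144 = 3.5738603e+09 yard ≈ 3.574e+09 yard (4 s.f.).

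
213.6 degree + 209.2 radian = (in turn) 33.89. Check: 1 degree = 0.017453293 rad, so 213.6 degree = 213.6 * 0.017453293 = 3.7280233 rad. 209.2 radian = 209.2 rad. Sum: 3.7280233 + 209.2 = 212.92802 rad. 1 turn = 6.2831853 rad, so 212.92802 rad = 212.92802 / 6.2831853 = 33.888547 turn ≈ 33.89 turn (4 s.f.).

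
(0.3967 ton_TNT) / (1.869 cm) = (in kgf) 9.056e+09. Check: 1 ton_TNT = 4.184e+09 J, so 0.3967 ton_TNT = 0.3967 * 4.184e+09 = 1.6597928e+09 J. 1 cm = 0.01 m, so 1.869 cm = 1.869 * 0.01 = 0.01869 m. Combine: 1.6597928e+09 J / 0.01869 m = 8.8806463e+10 N. 1 kgf = 9.80665 N, so 8.8806463e+10 N = 8.8806463e+10 / 9.80665 = 9.055739e+09 kgf ≈ 9.056e+09 kgf (4 s.f.).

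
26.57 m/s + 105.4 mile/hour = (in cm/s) 7369. Check: 26.57 m/s is already in m/s. 1 mile/hour = 0.44704 m/s, so 105.4 mile/hour = 105.4 * 0.44704 = 47.118016 m/s. Sum: 26.57 + 47.118016 = 73.688016 m/s. 1 cm/s = 0.01 m/s, so 73.688016 m/s = 73.688016 / 0.01 = 7368.8016 cm/s ≈ 7369 cm/s (4 s.f.).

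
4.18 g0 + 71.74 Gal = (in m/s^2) 41.71. Check: 1 g0 = 9.80665 m/s^2, so 4.18 g0 = 4.18 * 9.80665 = 40.991797 m/s^2. 1 Gal = 0.01 m/s^2, so 71.74 Gal = 71.74 * 0.01 = 0.7174 m/s^2. Sum: 40.991797 + 0.7174 = 41.709197 m/s^2. Result: 41.709197 m/s^2 ≈ 41.71 m/s^2 (4 s.f.).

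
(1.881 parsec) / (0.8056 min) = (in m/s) 1 parsec = 3.0856776e+16 m, so 1.881 parsec = 1.881 * 3.0856776e+16 = 5.8041595e+16 m. 1 min = 60 s, so 0.8056 min = 0.8056 * 60 = 48.336 s. Combine: 5.8041595e+16 m / 48.336 s = 1.2007943e+15 m/s. Result: 1.2007943e+15 m/s ≈ 1.201e+15 m/s (4 s.f.). Final answer: 1.201e+15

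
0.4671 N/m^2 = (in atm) 4.61e-06. Check: 0.4671 N/m^2 = 0.4671 Pa. 1 atm = 101325 Pa, so 0.4671 Pa = 0.4671 / 101325 = 4.6099186e-06 atm ≈ 4.61e-06 atm (4 s.f.).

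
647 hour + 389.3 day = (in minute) 5.994e+05. Check: 1 hour = 3600 s, so 647 hour = 647 * 3600 = 2329200 s. 1 day = 86400 s, so 389.3 day = 389.3 * 86400 = 33635520 s. Sum: 2329200 + 33635520 = 35964720 s. 1 minute = 60 s, so 35964720 s = 35964720 / 60 = 599412 minute ≈ 5.994e+05 minute (4 s.f.).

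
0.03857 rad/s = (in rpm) 1 rpm = 0.10471976 rad/s, so 0.03857 rad/s = 0.03857 / 0.10471976 = 0.36831637 rpm ≈ 0.3683 rpm (4 s.f.). Final answer: 0.3683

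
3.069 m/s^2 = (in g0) 1 g0 = 9.80665 m/s^2, so 3.069 m/s^2 = 3.069 / 9.80665 = 0.31295091 g0 ≈ 0.313 g0 (4 s.f.). Final answer: 0.313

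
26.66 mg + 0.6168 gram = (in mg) 643.5. Check: 1 mg = 1e-06 kg, so 26.66 mg = 26.66 * 1e-06 = 2.666e-05 kg. 1 gram = 0.001 kg, so 0.6168 gram = 0.6168 * 0.001 = 0.0006168 kg. Sum: 2.666e-05 + 0.0006168 = 0.00064346 kg. 1 mg = 1e-06 kg, so 0.00064346 kg = 0.00064346 / 1e-06 = 643.46 mg ≈ 643.5 mg (4 s.f.).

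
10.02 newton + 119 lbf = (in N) 10.02 newton = 10.02 N. 1 lbf = 4.4482216 N, so 119 lbf = 119 * 4.4482216 = 529.33837 N. Sum: 10.02 + 529.33837 = 539.35837 N. Result: 539.35837 N ≈ 539.4 N (4 s.f.). Final answer: 539.4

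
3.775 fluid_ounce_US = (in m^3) 0.0001116. Check: 1 fluid_ounce_US = 2.957353e-05 m^3, so 3.775 fluid_ounce_US = 3.775 * 2.957353e-05 = 0.00011164007 m^3. Result: 0.00011164007 m^3 ≈ 0.0001116 m^3 (4 s.f.).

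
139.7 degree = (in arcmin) 1 degree = 0.017453293 rad, so 139.7 degree = 139.7 * 0.017453293 = 2.438225 rad. 1 arcmin = 0.00029088821 rad, so 2.438225 rad = 2.438225 / 0.00029088821 = 8382 arcmin. Final answer: 8382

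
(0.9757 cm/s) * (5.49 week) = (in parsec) 1.05e-12. Check: 1 cm/s = 0.01 m/s, so 0.9757 cm/s = 0.9757 * 0.01 = 0.009757 m/s. 1 week = 604800 s, so 5.49 week = 5.49 * 604800 = 3320352 s. Combine: 0.009757 m/s * 3320352 s = 32396.674 m. 1 parsec = 3.0856776e+16 m, so 32396.674 m = 32396.674 / 3.0856776e+16 = 1.0499047e-12 parsec ≈ 1.05e-12 parsec (4 s.f.).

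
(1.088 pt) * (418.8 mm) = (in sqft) 0.00173. Check: 1 pt = 0.00035277778 m, so 1.088 pt = 1.088 * 0.00035277778 = 0.00038382222 m. 1 mm = 0.001 m, so 418.8 mm = 418.8 * 0.001 = 0.4188 m. Combine: 0.00038382222 m * 0.4188 m = 0.00016074475 m^2. 1 sqft = 0.09290304 m^2, so 0.00016074475 m^2 = 0.00016074475 / 0.09290304 = 0.0017302421 sqft ≈ 0.00173 sqft (4 s.f.).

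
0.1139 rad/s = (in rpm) 1 rpm = 0.10471976 rad/s, so 0.1139 rad/s = 0.1139 / 0.10471976 = 1.0876649 rpm ≈ 1.088 rpm (4 s.f.). Final answer: 1.088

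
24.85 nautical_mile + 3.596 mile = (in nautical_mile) 27.97. Check: 1 nautical_mile = 1852 m, so 24.85 nautical_mile = 24.85 * 1852 = 46022.2 m. 1 mile = 1609.344 m, so 3.596 mile = 3.596 * 1609.344 = 5787.201 m. Sum: 46022.2 + 5787.201 = 51809.401 m. 1 nautical_mile = 1852 m, so 51809.401 m = 51809.401 / 1852 = 27.974839 nautical_mile ≈ 27.97 nautical_mile (4 s.f.).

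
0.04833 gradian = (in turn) 1 gradian = 0.015707963 rad, so 0.04833 gradian = 0.04833 * 0.015707963 = 0.00075916586 rad. 1 turn = 6.2831853 rad, so 0.00075916586 rad = 0.00075916586 / 6.2831853 = 0.000120825 turn ≈ 0.0001208 turn (4 s.f.). Final answer: 0.0001208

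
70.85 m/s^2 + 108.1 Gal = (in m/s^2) 70.85 m/s^2 is already in m/s^2. 1 Gal = 0.01 m/s^2, so 108.1 Gal = 108.1 * 0.01 = 1.081 m/s^2. Sum: 70.85 + 1.081 = 71.931 m/s^2. Result: 71.931 m/s^2 ≈ 71.93 m/s^2 (4 s.f.). Final answer: 71.93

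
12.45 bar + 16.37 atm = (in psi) 1 bar = 100000 Pa, so 12.45 bar = 12.45 * 100000 = 1245000 Pa. 1 atm = 101325 Pa, so 16.37 atm = 16.37 * 101325 = 1658690.2 Pa. Sum: 1245000 + 1658690.2 = 2903690.2 Pa. 1 psi = 6894.7573 Pa, so 2903690.2 Pa = 2903690.2 / 6894.7573 = 421.14466 psi ≈ 421.1 psi (4 s.f.). Final answer: 421.1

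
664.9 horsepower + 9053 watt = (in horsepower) 677. Check: 1 horsepower = 745.69987 W, so 664.9 horsepower = 664.9 * 745.69987 = 495815.84 W. 9053 watt = 9053 W. Sum: 495815.84 + 9053 = 504868.84 W. 1 horsepower = 745.69987 W, so 504868.84 W = 504868.84 / 745.69987 = 677.04027 horsepower ≈ 677 horsepower (4 s.f.).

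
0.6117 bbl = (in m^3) 0.09725. Check: 1 bbl = 0.15898729 m^3, so 0.6117 bbl = 0.6117 * 0.15898729 = 0.097252528 m^3. Result: 0.097252528 m^3 ≈ 0.09725 m^3 (4 s.f.).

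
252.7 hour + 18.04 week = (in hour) 3283. Check: 1 hour = 3600 s, so 252.7 hour = 252.7 * 3600 = 909720 s. 1 week = 604800 s, so 18.04 week = 18.04 * 604800 = 10910592 s. Sum: 909720 + 10910592 = 11820312 s. 1 hour = 3600 s, so 11820312 s = 11820312 / 3600 = 3283.42 hour ≈ 3283 hour (4 s.f.).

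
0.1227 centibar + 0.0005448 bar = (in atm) 0.001749. Check: 1 centibar = 1000 Pa, so 0.1227 centibar = 0.1227 * 1000 = 122.7 Pa. 1 bar = 100000 Pa, so 0.0005448 bar = 0.0005448 * 100000 = 54.48 Pa. Sum: 122.7 + 54.48 = 177.18 Pa. 1 atm = 101325 Pa, so 177.18 Pa = 177.18 / 101325 = 0.0017486306 atm ≈ 0.001749 atm (4 s.f.).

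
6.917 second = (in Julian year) 2.192e-07. Check: 6.917 second = 6.917 s. 1 Julian year = 31557600 s, so 6.917 s = 6.917 / 31557600 = 2.191865e-07 Julian year ≈ 2.192e-07 Julian year (4 s.f.).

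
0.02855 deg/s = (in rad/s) 0.0004983. Check: 1 deg/s = 0.017453293 rad/s, so 0.02855 deg/s = 0.02855 * 0.017453293 = 0.0004982915 rad/s. Result: 0.0004982915 rad/s ≈ 0.0004983 rad/s (4 s.f.).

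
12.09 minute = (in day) 0.008396. Check: 1 minute = 60 s, so 12.09 minute = 12.09 * 60 = 725.4 s. 1 day = 86400 s, so 725.4 s = 725.4 / 86400 = 0.0083958333 day ≈ 0.008396 day (4 s.f.).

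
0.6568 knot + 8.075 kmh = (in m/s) 2.581. Check: 1 knot = 0.51444444 m/s, so 0.6568 knot = 0.6568 * 0.51444444 = 0.33788711 m/s. 1 kmh = 0.27777778 m/s, so 8.075 kmh = 8.075 * 0.27777778 = 2.2430556 m/s. Sum: 0.33788711 + 2.2430556 = 2.5809427 m/s. Result: 2.5809427 m/s ≈ 2.581 m/s (4 s.f.).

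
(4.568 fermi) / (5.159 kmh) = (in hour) 1 fermi = 1e-15 m, so 4.568 fermi = 4.568 * 1e-15 = 4.568e-15 m. 1 kmh = 0.27777778 m/s, so 5.159 kmh = 5.159 * 0.27777778 = 1.4330556 m/s. Combine: 4.568e-15 m / 1.4330556 m/s = 3.1875945e-15 s. 1 hour = 3600 s, so 3.1875945e-15 s = 3.1875945e-15 / 3600 = 8.8544292e-19 hour ≈ 8.854e-19 hour (4 s.f.). Final answer: 8.854e-19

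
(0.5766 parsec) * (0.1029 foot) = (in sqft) 6.007e+15. Check: 1 parsec = 3.0856776e+16 m, so 0.5766 parsec = 0.5766 * 3.0856776e+16 = 1.7792017e+16 m. 1 foot = 0.3048 m, so 0.1029 foot = 0.1029 * 0.3048 = 0.03136392 m. Combine: 1.7792017e+16 m * 0.03136392 m = 5.580274e+14 m^2. 1 sqft = 0.09290304 m^2, so 5.580274e+14 m^2 = 5.580274e+14 / 0.09290304 = 6.0065569e+15 sqft ≈ 6.007e+15 sqft (4 s.f.).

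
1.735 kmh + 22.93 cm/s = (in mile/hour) 1.591. Check: 1 kmh = 0.27777778 m/s, so 1.735 kmh = 1.735 * 0.27777778 = 0.48194444 m/s. 1 cm/s = 0.01 m/s, so 22.93 cm/s = 22.93 * 0.01 = 0.2293 m/s. Sum: 0.48194444 + 0.2293 = 0.71124444 m/s. 1 mile/hour = 0.44704 m/s, so 0.71124444 m/s = 0.71124444 / 0.44704 = 1.5910085 mile/hour ≈ 1.591 mile/hour (4 s.f.).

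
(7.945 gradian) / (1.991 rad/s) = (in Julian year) 1 gradian = 0.015707963 rad, so 7.945 gradian = 7.945 * 0.015707963 = 0.12479977 rad. 1.991 rad/s is already in rad/s. Combine: 0.12479977 rad / 1.991 rad/s = 0.062681953 s. 1 Julian year = 31557600 s, so 0.062681953 s = 0.062681953 / 31557600 = 1.9862712e-09 Julian year ≈ 1.986e-09 Julian year (4 s.f.). Final answer: 1.986e-09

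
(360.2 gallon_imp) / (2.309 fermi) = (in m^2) 7.092e+14. Check: 1 gallon_imp = 0.00454609 m^3, so 360.2 gallon_imp = 360.2 * 0.00454609 = 1.6375016 m^3. 1 fermi = 1e-15 m, so 2.309 fermi = 2.309 * 1e-15 = 2.309e-15 m. Combine: 1.6375016 m^3 / 2.309e-15 m = 7.0918216e+14 m^2. Result: 7.0918216e+14 m^2 ≈ 7.092e+14 m^2 (4 s.f.).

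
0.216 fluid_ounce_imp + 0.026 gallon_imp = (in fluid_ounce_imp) 1 fluid_ounce_imp = 2.8413063e-05 m^3, so 0.216 fluid_ounce_imp = 0.216 * 2.8413063e-05 = 6.1372215e-06 m^3. 1 gallon_imp = 0.00454609 m^3, so 0.026 gallon_imp = 0.026 * 0.00454609 = 0.00011819834 m^3. Sum: 6.1372215e-06 + 0.00011819834 = 0.00012433556 m^3. 1 fluid_ounce_imp = 2.8413063e-05 m^3, so 0.00012433556 m^3 = 0.00012433556 / 2.8413063e-05 = 4.376 fluid_ounce_imp. Final answer: 4.376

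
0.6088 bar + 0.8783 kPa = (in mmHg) 1 bar = 100000 Pa, so 0.6088 bar = 0.6088 * 100000 = 60880 Pa. 1 kPa = 1000 Pa, so 0.8783 kPa = 0.8783 * 1000 = 878.3 Pa. Sum: 60880 + 878.3 = 61758.3 Pa. 1 mmHg = 133.32237 Pa, so 61758.3 Pa = 61758.3 / 133.32237 = 463.22534 mmHg ≈ 463.2 mmHg (4 s.f.). Final answer: 463.2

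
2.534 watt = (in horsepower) 2.534 watt = 2.534 W. 1 horsepower = 745.69987 W, so 2.534 W = 2.534 / 745.69987 = 0.00339815 horsepower ≈ 0.003398 horsepower (4 s.f.). Final answer: 0.003398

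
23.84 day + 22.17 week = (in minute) 2.578e+05. Check: 1 day = 86400 s, so 23.84 day = 23.84 * 86400 = 2059776 s. 1 week = 604800 s, so 22.17 week = 22.17 * 604800 = 13408416 s. Sum: 2059776 + 13408416 = 15468192 s. 1 minute = 60 s, so 15468192 s = 15468192 / 60 = 257803.2 minute ≈ 2.578e+05 minute (4 s.f.).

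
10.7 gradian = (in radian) 0.1681. Check: 1 gradian = 0.015707963 rad, so 10.7 gradian = 10.7 * 0.015707963 = 0.16807521 rad. 0.16807521 rad = 0.16807521 radian ≈ 0.1681 radian (4 s.f.).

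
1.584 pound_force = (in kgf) 1 pound_force = 4.4482216 N, so 1.584 pound_force = 1.584 * 4.4482216 = 7.045983 N. 1 kgf = 9.80665 N, so 7.045983 N = 7.045983 / 9.80665 = 0.71849031 kgf ≈ 0.7185 kgf (4 s.f.). Final answer: 0.7185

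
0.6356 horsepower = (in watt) 474. Check: 1 horsepower = 745.69987 W, so 0.6356 horsepower = 0.6356 * 745.69987 = 473.96684 W. 473.96684 W = 473.96684 watt ≈ 474 watt (4 s.f.).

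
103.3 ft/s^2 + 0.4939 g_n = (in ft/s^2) 1 ft/s^2 = 0.3048 m/s^2, so 103.3 ft/s^2 = 103.3 * 0.3048 = 31.48584 m/s^2. 1 g_n = 9.80665 m/s^2, so 0.4939 g_n = 0.4939 * 9.80665 = 4.8435044 m/s^2. Sum: 31.48584 + 4.8435044 = 36.329344 m/s^2. 1 ft/s^2 = 0.3048 m/s^2, so 36.329344 m/s^2 = 36.329344 / 0.3048 = 119.19076 ft/s^2 ≈ 119.2 ft/s^2 (4 s.f.). Final answer: 119.2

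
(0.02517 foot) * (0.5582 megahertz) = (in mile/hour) 9579. Check: 1 foot = 0.3048 m, so 0.02517 foot = 0.02517 * 0.3048 = 0.007671816 m. 1 megahertz = 1000000 Hz, so 0.5582 megahertz = 0.5582 * 1000000 = 558200 Hz. Combine: 0.007671816 m * 558200 Hz = 4282.4077 m/s. 1 mile/hour = 0.44704 m/s, so 4282.4077 m/s = 4282.4077 / 0.44704 = 9579.4732 mile/hour ≈ 9579 mile/hour (4 s.f.).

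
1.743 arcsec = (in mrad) 1 arcsec = 4.8481368e-06 rad, so 1.743 arcsec = 1.743 * 4.8481368e-06 = 8.4503025e-06 rad. 1 mrad = 0.001 rad, so 8.4503025e-06 rad = 8.4503025e-06 / 0.001 = 0.0084503025 mrad ≈ 0.00845 mrad (4 s.f.). Final answer: 0.00845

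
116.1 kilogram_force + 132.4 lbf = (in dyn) 1.727e+08. Check: 1 kilogram_force = 9.80665 N, so 116.1 kilogram_force = 116.1 * 9.80665 = 1138.5521 N. 1 lbf = 4.4482216 N, so 132.4 lbf = 132.4 * 4.4482216 = 588.94454 N. Sum: 1138.5521 + 588.94454 = 1727.4966 N. 1 dyn = 1e-05 N, so 1727.4966 N = 1727.4966 / 1e-05 = 1.7274966e+08 dyn ≈ 1.727e+08 dyn (4 s.f.).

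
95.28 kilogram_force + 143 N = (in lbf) 1 kilogram_force = 9.80665 N, so 95.28 kilogram_force = 95.28 * 9.80665 = 934.37761 N. 143 N is already in N. Sum: 934.37761 + 143 = 1077.3776 N. 1 lbf = 4.4482216 N, so 1077.3776 N = 1077.3776 / 4.4482216 = 242.20412 lbf ≈ 242.2 lbf (4 s.f.). Final answer: 242.2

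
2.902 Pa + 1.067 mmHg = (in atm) 2.902 Pa is already in Pa. 1 mmHg = 133.32237 Pa, so 1.067 mmHg = 1.067 * 133.32237 = 142.25497 Pa. Sum: 2.902 + 142.25497 = 145.15697 Pa. 1 atm = 101325 Pa, so 145.15697 Pa = 145.15697 / 101325 = 0.0014325879 atm ≈ 0.001433 atm (4 s.f.). Final answer: 0.001433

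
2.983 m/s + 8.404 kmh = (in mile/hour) 2.983 m/s is already in m/s. 1 kmh = 0.27777778 m/s, so 8.404 kmh = 8.404 * 0.27777778 = 2.3344444 m/s. Sum: 2.983 + 2.3344444 = 5.3174444 m/s. 1 mile/hour = 0.44704 m/s, so 5.3174444 m/s = 5.3174444 / 0.44704 = 11.894784 mile/hour ≈ 11.89 mile/hour (4 s.f.). Final answer: 11.89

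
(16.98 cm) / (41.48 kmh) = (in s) 0.01474. Check: 1 cm = 0.01 m, so 16.98 cm = 16.98 * 0.01 = 0.1698 m. 1 kmh = 0.27777778 m/s, so 41.48 kmh = 41.48 * 0.27777778 = 11.522222 m/s. Combine: 0.1698 m / 11.522222 m/s = 0.014736741 s. Result: 0.014736741 s ≈ 0.01474 s (4 s.f.).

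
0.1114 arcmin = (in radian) 1 arcmin = 0.00029088821 rad, so 0.1114 arcmin = 0.1114 * 0.00029088821 = 3.2404946e-05 rad. 3.2404946e-05 rad = 3.2404946e-05 radian ≈ 3.24e-05 radian (4 s.f.). Final answer: 3.24e-05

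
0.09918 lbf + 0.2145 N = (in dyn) 6.557e+04. Check: 1 lbf = 4.4482216 N, so 0.09918 lbf = 0.09918 * 4.4482216 = 0.44117462 N. 0.2145 N is already in N. Sum: 0.44117462 + 0.2145 = 0.65567462 N. 1 dyn = 1e-05 N, so 0.65567462 N = 0.65567462 / 1e-05 = 65567.462 dyn ≈ 6.557e+04 dyn (4 s.f.).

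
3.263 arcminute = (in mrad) 0.9492. Check: 1 arcminute = 0.00029088821 rad, so 3.263 arcminute = 3.263 * 0.00029088821 = 0.00094916822 rad. 1 mrad = 0.001 rad, so 0.00094916822 rad = 0.00094916822 / 0.001 = 0.94916822 mrad ≈ 0.9492 mrad (4 s.f.).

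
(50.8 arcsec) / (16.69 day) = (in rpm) 1.631e-09. Check: 1 arcsec = 4.8481368e-06 rad, so 50.8 arcsec = 50.8 * 4.8481368e-06 = 0.00024628535 rad. 1 day = 86400 s, so 16.69 day = 16.69 * 86400 = 1442016 s. Combine: 0.00024628535 rad / 1442016 s = 1.7079238e-10 rad/s. 1 rpm = 0.10471976 rad/s, so 1.7079238e-10 rad/s = 1.7079238e-10 / 0.10471976 = 1.6309471e-09 rpm ≈ 1.631e-09 rpm (4 s.f.).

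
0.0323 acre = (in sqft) 1 acre = 4046.8564 m^2, so 0.0323 acre = 0.0323 * 4046.8564 = 130.71346 m^2. 1 sqft = 0.09290304 m^2, so 130.71346 m^2 = 130.71346 / 0.09290304 = 1406.988 sqft ≈ 1407 sqft (4 s.f.). Final answer: 1407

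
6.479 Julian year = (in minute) 1 Julian year = 31557600 s, so 6.479 Julian year = 6.479 * 31557600 = 2.0446169e+08 s. 1 minute = 60 s, so 2.0446169e+08 s = 2.0446169e+08 / 60 = 3407694.8 minute ≈ 3.408e+06 minute (4 s.f.). Final answer: 3.408e+06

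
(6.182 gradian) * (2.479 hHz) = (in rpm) 1 gradian = 0.015707963 rad, so 6.182 gradian = 6.182 * 0.015707963 = 0.097106629 rad. 1 hHz = 100 Hz, so 2.479 hHz = 2.479 * 100 = 247.9 Hz. Combine: 0.097106629 rad * 247.9 Hz = 24.072733 rad/s. 1 rpm = 0.10471976 rad/s, so 24.072733 rad/s = 24.072733 / 0.10471976 = 229.87767 rpm ≈ 229.9 rpm (4 s.f.). Final answer: 229.9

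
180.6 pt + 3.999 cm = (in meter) 0.1037. Check: 1 pt = 0.00035277778 m, so 180.6 pt = 180.6 * 0.00035277778 = 0.063711667 m. 1 cm = 0.01 m, so 3.999 cm = 3.999 * 0.01 = 0.03999 m. Sum: 0.063711667 + 0.03999 = 0.10370167 m. 0.10370167 m = 0.10370167 meter ≈ 0.1037 meter (4 s.f.).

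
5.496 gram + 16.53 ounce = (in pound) 1 gram = 0.001 kg, so 5.496 gram = 5.496 * 0.001 = 0.005496 kg. 1 ounce = 0.028349523 kg, so 16.53 ounce = 16.53 * 0.028349523 = 0.46861762 kg. Sum: 0.005496 + 0.46861762 = 0.47411362 kg. 1 pound = 0.45359237 kg, so 0.47411362 kg = 0.47411362 / 0.45359237 = 1.0452416 pound ≈ 1.045 pound (4 s.f.). Final answer: 1.045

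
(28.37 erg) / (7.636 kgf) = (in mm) 1 erg = 1e-07 J, so 28.37 erg = 28.37 * 1e-07 = 2.837e-06 J. 1 kgf = 9.80665 N, so 7.636 kgf = 7.636 * 9.80665 = 74.883579 N. Combine: 2.837e-06 J / 74.883579 N = 3.7885475e-08 m. 1 mm = 0.001 m, so 3.7885475e-08 m = 3.7885475e-08 / 0.001 = 3.7885475e-05 mm ≈ 3.789e-05 mm (4 s.f.). Final answer: 3.789e-05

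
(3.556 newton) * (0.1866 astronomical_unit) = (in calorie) 3.556 newton = 3.556 N. 1 astronomical_unit = 1.4959787e+11 m, so 0.1866 astronomical_unit = 0.1866 * 1.4959787e+11 = 2.7914963e+10 m. Combine: 3.556 N * 2.7914963e+10 m = 9.9265607e+10 J. 1 calorie = 4.184 J, so 9.9265607e+10 J = 9.9265607e+10 / 4.184 = 2.372505e+10 calorie ≈ 2.373e+10 calorie (4 s.f.). Final answer: 2.373e+10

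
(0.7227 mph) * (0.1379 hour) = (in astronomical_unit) 1 mph = 0.44704 m/s, so 0.7227 mph = 0.7227 * 0.44704 = 0.32307581 m/s. 1 hour = 3600 s, so 0.1379 hour = 0.1379 * 3600 = 496.44 s. Combine: 0.32307581 m/s * 496.44 s = 160.38775 m. 1 astronomical_unit = 1.4959787e+11 m, so 160.38775 m = 160.38775 / 1.4959787e+11 = 1.0721259e-09 astronomical_unit ≈ 1.072e-09 astronomical_unit (4 s.f.). Final answer: 1.072e-09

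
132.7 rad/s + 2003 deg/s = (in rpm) 1601. Check: 132.7 rad/s is already in rad/s. 1 deg/s = 0.017453293 rad/s, so 2003 deg/s = 2003 * 0.017453293 = 34.958945 rad/s. Sum: 132.7 + 34.958945 = 167.65894 rad/s. 1 rpm = 0.10471976 rad/s, so 167.65894 rad/s = 167.65894 / 0.10471976 = 1601.025 rpm ≈ 1601 rpm (4 s.f.).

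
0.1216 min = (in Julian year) 2.312e-07. Check: 1 min = 60 s, so 0.1216 min = 0.1216 * 60 = 7.296 s. 1 Julian year = 31557600 s, so 7.296 s = 7.296 / 31557600 = 2.3119629e-07 Julian year ≈ 2.312e-07 Julian year (4 s.f.).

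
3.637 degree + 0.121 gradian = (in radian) 1 degree = 0.017453293 rad, so 3.637 degree = 3.637 * 0.017453293 = 0.063477625 rad. 1 gradian = 0.015707963 rad, so 0.121 gradian = 0.121 * 0.015707963 = 0.0019006636 rad. Sum: 0.063477625 + 0.0019006636 = 0.065378288 rad. 0.065378288 rad = 0.065378288 radian ≈ 0.06538 radian (4 s.f.). Final answer: 0.06538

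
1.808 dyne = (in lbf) 4.065e-06. Check: 1 dyne = 1e-05 N, so 1.808 dyne = 1.808 * 1e-05 = 1.808e-05 N. 1 lbf = 4.4482216 N, so 1.808e-05 N = 1.808e-05 / 4.4482216 = 4.0645457e-06 lbf ≈ 4.065e-06 lbf (4 s.f.).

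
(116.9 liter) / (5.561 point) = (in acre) 0.01472. Check: 1 liter = 0.001 m^3, so 116.9 liter = 116.9 * 0.001 = 0.1169 m^3. 1 point = 0.00035277778 m, so 5.561 point = 5.561 * 0.00035277778 = 0.0019617972 m. Combine: 0.1169 m^3 / 0.0019617972 m = 59.588218 m^2. 1 acre = 4046.8564 m^2, so 59.588218 m^2 = 59.588218 / 4046.8564 = 0.014724569 acre ≈ 0.01472 acre (4 s.f.).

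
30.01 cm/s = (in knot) 0.5833. Check: 1 cm/s = 0.01 m/s, so 30.01 cm/s = 30.01 * 0.01 = 0.3001 m/s. 1 knot = 0.51444444 m/s, so 0.3001 m/s = 0.3001 / 0.51444444 = 0.58334773 knot ≈ 0.5833 knot (4 s.f.).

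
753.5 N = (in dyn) 7.535e+07. Check: 1 dyn = 1e-05 N, so 753.5 N = 753.5 / 1e-05 = 75350000 dyn ≈ 7.535e+07 dyn (4 s.f.).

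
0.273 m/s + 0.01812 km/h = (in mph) 0.273 m/s is already in m/s. 1 km/h = 0.27777778 m/s, so 0.01812 km/h = 0.01812 * 0.27777778 = 0.0050333333 m/s. Sum: 0.273 + 0.0050333333 = 0.27803333 m/s. 1 mph = 0.44704 m/s, so 0.27803333 m/s = 0.27803333 / 0.44704 = 0.62194285 mph ≈ 0.6219 mph (4 s.f.). Final answer: 0.6219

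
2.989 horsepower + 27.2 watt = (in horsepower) 3.025. Check: 1 horsepower = 745.69987 W, so 2.989 horsepower = 2.989 * 745.69987 = 2228.8969 W. 27.2 watt = 27.2 W. Sum: 2228.8969 + 27.2 = 2256.0969 W. 1 horsepower = 745.69987 W, so 2256.0969 W = 2256.0969 / 745.69987 = 3.0254758 horsepower ≈ 3.025 horsepower (4 s.f.).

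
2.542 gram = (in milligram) 1 gram = 0.001 kg, so 2.542 gram = 2.542 * 0.001 = 0.002542 kg. 1 milligram = 1e-06 kg, so 0.002542 kg = 0.002542 / 1e-06 = 2542 milligram. Final answer: 2542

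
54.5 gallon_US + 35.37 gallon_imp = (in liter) 367.1. Check: 1 gallon_US = 0.0037854118 m^3, so 54.5 gallon_US = 54.5 * 0.0037854118 = 0.20630494 m^3. 1 gallon_imp = 0.00454609 m^3, so 35.37 gallon_imp = 35.37 * 0.00454609 = 0.1607952 m^3. Sum: 0.20630494 + 0.1607952 = 0.36710015 m^3. 1 liter = 0.001 m^3, so 0.36710015 m^3 = 0.36710015 / 0.001 = 367.10015 liter ≈ 367.1 liter (4 s.f.).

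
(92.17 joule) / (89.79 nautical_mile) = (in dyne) 55.43. Check: 92.17 joule = 92.17 J. 1 nautical_mile = 1852 m, so 89.79 nautical_mile = 89.79 * 1852 = 166291.08 m. Combine: 92.17 J / 166291.08 m = 0.00055426906 N. 1 dyne = 1e-05 N, so 0.00055426906 N = 0.00055426906 / 1e-05 = 55.426906 dyne ≈ 55.43 dyne (4 s.f.).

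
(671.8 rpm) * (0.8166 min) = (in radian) 3447. Check: 1 rpm = 0.10471976 rad/s, so 671.8 rpm = 671.8 * 0.10471976 = 70.350731 rad/s. 1 min = 60 s, so 0.8166 min = 0.8166 * 60 = 48.996 s. Combine: 70.350731 rad/s * 48.996 s = 3446.9044 rad. 3446.9044 rad = 3446.9044 radian ≈ 3447 radian (4 s.f.).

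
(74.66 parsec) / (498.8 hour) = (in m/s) 1 parsec = 3.0856776e+16 m, so 74.66 parsec = 74.66 * 3.0856776e+16 = 2.3037669e+18 m. 1 hour = 3600 s, so 498.8 hour = 498.8 * 3600 = 1795680 s. Combine: 2.3037669e+18 m / 1795680 s = 1.2829496e+12 m/s. Result: 1.2829496e+12 m/s ≈ 1.283e+12 m/s (4 s.f.). Final answer: 1.283e+12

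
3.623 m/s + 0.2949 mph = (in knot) 3.623 m/s is already in m/s. 1 mph = 0.44704 m/s, so 0.2949 mph = 0.2949 * 0.44704 = 0.1318321 m/s. Sum: 3.623 + 0.1318321 = 3.7548321 m/s. 1 knot = 0.51444444 m/s, so 3.7548321 m/s = 3.7548321 / 0.51444444 = 7.2988097 knot ≈ 7.299 knot (4 s.f.). Final answer: 7.299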